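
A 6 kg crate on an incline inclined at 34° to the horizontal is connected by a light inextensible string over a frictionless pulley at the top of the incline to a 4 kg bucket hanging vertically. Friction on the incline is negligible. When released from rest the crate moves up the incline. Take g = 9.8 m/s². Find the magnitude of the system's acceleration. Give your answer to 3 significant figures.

0.632 m/s²

For the crate on the incline: the weight component along the slope is m₁g sin 34° = 6 × 9.8 × 0.5592 = 32.881 N and the normal force is N = m₁g cos 34° = 48.747 N.
Newton's second law for the crate (up-slope positive): T − 32.881 = 6 a. For the hanging bucket (downward positive): 4 × 9.8 − T = 4 a.
Adding the two equations eliminates T: 6.319 = 10 a, so a = 0.6319 m/s².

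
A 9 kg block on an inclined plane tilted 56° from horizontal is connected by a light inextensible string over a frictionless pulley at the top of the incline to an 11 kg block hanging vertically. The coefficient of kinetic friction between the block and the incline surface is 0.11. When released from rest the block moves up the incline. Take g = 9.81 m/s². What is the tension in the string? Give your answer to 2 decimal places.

91.80 N

For the block on the incline: the weight component along the slope is m₁g sin 56° = 9 × 9.81 × 0.8290 = 73.192 N and the normal force is N = m₁g cos 56° = 49.371 N.
Kinetic friction opposes the block's motion up the incline: f = μN = 0.11 × 49.371 = 5.431 N acting down the slope.
Newton's second law for the block (up-slope positive): T − 73.192 − 5.431 = 9 a. For the hanging block (downward positive): 11 × 9.81 − T = 11 a.
Adding the two equations eliminates T: 29.287 = 20 a, so a = 1.4644 m/s².
Then from the hanging block's equation, T = 11 × (9.81 − 1.4644) = 91.802 N.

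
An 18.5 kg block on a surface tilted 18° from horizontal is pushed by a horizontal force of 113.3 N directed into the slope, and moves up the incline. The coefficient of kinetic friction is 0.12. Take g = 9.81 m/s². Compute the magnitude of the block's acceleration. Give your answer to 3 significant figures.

The horizontal push has components F cos 18° = 113.3 × 0.9511 = 107.760 N up the incline and F sin 18° = 113.3 × 0.3090 = 35.010 N pressing into the surface.
The normal force is therefore N = mg cos 18° + F sin 18° = 172.610 + 35.010 = 207.620 N, and kinetic friction down the slope is μN = 0.12 × 207.620 = 24.914 N.
Along the incline: F cos 18° − mg sin 18° − μN = ma, so 107.760 − 56.079 − 24.914 = 18.5 a, giving a = 1.4469 m/s².

1.45 m/s²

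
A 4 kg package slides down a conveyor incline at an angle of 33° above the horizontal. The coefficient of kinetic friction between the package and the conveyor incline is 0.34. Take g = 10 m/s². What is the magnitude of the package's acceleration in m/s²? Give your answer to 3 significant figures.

2.59 m/s²

Resolving the weight along the incline: the component pulling the package down the slope is mg sin 33° = 4 × 10 × 0.5446 = 21.784 N, and the normal force is N = mg cos 33° = 4 × 10 × 0.8387 = 33.548 N.
Kinetic friction acts up the slope with magnitude f = μN = 0.34 × 33.548 = 11.406 N.
Net force along the incline is 21.784 − 11.406 = 10.378 N, so a = 10.378 / 4 = 2.5945 m/s².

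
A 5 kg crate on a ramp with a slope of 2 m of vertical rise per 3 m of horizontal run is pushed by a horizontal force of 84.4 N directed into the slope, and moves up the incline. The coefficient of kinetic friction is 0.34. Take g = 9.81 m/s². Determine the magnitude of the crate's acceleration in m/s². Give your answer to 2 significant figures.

The horizontal push has components F cos 33.69° = 84.4 × 0.8321 = 70.229 N up the incline and F sin 33.69° = 84.4 × 0.5547 = 46.817 N pressing into the surface.
The normal force is therefore N = mg cos 33.69° + F sin 33.69° = 40.815 + 46.817 = 87.632 N, and kinetic friction down the slope is μN = 0.34 × 87.632 = 29.795 N.
Along the incline: F cos 33.69° − mg sin 33.69° − μN = ma, so 70.229 − 27.208 − 29.795 = 5 a, giving a = 2.6452 m/s².

2.6 m/s²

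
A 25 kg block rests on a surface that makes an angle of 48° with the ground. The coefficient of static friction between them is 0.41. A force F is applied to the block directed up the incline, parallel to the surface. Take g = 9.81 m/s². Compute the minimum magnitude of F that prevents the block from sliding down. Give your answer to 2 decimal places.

The normal force is N = mg cos 48° = 164.104 N. With F at its minimum the block is on the verge of sliding down, so static friction is at its maximum μ_s N = 0.41 × 164.104 = 67.283 N and acts up the slope.
Equilibrium along the incline: F + μ_s N = mg sin 48°, so F = 182.256 − 67.283 = 114.973 N.

114.97 N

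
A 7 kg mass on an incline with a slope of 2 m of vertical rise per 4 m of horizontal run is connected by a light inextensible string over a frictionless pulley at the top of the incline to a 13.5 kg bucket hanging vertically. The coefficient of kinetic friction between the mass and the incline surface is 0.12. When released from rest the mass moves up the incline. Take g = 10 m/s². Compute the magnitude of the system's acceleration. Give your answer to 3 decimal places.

4.692 m/s²

For the mass on the incline: the weight component along the slope is m₁g sin 26.57° = 7 × 10 × 0.4472 = 31.304 N and the normal force is N = m₁g cos 26.57° = 62.610 N.
Kinetic friction opposes the mass's motion up the incline: f = μN = 0.12 × 62.610 = 7.513 N acting down the slope.
Newton's second law for the mass (up-slope positive): T − 31.304 − 7.513 = 7 a. For the hanging bucket (downward positive): 13.5 × 10 − T = 13.5 a.
Adding the two equations eliminates T: 96.183 = 20.5 a, so a = 4.6919 m/s².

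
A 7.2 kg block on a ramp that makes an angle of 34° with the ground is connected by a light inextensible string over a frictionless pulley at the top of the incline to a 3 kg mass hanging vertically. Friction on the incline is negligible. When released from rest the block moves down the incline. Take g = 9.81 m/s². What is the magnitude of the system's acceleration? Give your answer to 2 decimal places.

For the block on the incline: the weight component along the slope is m₁g sin 34° = 7.2 × 9.81 × 0.5592 = 39.497 N and the normal force is N = m₁g cos 34° = 58.557 N.
Newton's second law for the block (down-slope positive): 39.497 − T = 7.2 a. For the hanging mass (upward positive): T − 3 × 9.81 = 3 a.
Adding the two equations eliminates T: 10.067 = 10.2 a, so a = 0.9870 m/s².

0.99 m/s²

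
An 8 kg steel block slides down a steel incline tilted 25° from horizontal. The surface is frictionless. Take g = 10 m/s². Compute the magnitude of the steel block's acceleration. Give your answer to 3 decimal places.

Resolving the weight along the incline: the component pulling the steel block down the slope is mg sin 25° = 8 × 10 × 0.4226 = 33.808 N, and the normal force is N = mg cos 25° = 8 × 10 × 0.9063 = 72.504 N.
With no friction the net force along the incline is 33.808 N, so a = g sin 25° = 33.808 / 8 = 4.2260 m/s².

4.226 m/s²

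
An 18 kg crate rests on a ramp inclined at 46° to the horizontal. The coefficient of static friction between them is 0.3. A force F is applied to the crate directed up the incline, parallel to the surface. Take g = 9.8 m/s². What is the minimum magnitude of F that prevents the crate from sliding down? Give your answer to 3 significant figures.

90.1 N

The normal force is N = mg cos 46° = 122.538 N. With F at its minimum the crate is on the verge of sliding down, so static friction is at its maximum μ_s N = 0.3 × 122.538 = 36.761 N and acts up the slope.
Equilibrium along the incline: F + μ_s N = mg sin 46°, so F = 126.892 − 36.761 = 90.131 N.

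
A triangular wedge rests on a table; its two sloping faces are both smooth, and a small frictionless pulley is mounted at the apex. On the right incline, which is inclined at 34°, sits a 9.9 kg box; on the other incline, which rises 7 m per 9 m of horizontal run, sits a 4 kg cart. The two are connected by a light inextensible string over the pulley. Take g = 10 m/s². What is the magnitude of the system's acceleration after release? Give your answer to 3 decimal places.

2.216 m/s²

Resolve each weight along its own incline: the 9.9 kg mass has component 9.9 × 10 × sin 34° = 55.360 N down its slope, and the 4 kg mass has 4 × 10 × sin 37.87° = 24.558 N down its slope.
The 9.9 kg side's 55.360 N exceeds the other side's 24.558 N, so that mass slides down and the 4 kg mass slides up. Taking that direction as positive, Newton's second law for the whole system gives 55.360 − 24.558 = (9.9 + 4) a, so a = 30.802 / 13.9 = 2.2160 m/s².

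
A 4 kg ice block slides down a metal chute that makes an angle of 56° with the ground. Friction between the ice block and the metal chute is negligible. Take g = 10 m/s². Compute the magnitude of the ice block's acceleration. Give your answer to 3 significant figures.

Resolving the weight along the incline: the component pulling the ice block down the slope is mg sin 56° = 4 × 10 × 0.8290 = 33.160 N, and the normal force is N = mg cos 56° = 4 × 10 × 0.5592 = 22.368 N.
With no friction the net force along the incline is 33.160 N, so a = g sin 56° = 33.160 / 4 = 8.2900 m/s².

8.29 m/s²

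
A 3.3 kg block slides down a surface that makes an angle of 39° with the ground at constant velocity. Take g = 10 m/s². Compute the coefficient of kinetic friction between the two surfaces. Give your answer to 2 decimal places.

At constant velocity the net force along the incline is zero: mg sin 39° = μ mg cos 39°.
So μ = tan 39° = 0.6293 / 0.7771 = 0.8098.

0.81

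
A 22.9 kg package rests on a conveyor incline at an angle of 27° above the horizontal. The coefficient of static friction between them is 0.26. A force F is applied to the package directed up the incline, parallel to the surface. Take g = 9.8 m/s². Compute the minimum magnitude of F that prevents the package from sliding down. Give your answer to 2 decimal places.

49.90 N

The normal force is N = mg cos 27° = 199.960 N. With F at its minimum the package is on the verge of sliding down, so static friction is at its maximum μ_s N = 0.26 × 199.960 = 51.990 N and acts up the slope.
Equilibrium along the incline: F + μ_s N = mg sin 27°, so F = 101.885 − 51.990 = 49.895 N.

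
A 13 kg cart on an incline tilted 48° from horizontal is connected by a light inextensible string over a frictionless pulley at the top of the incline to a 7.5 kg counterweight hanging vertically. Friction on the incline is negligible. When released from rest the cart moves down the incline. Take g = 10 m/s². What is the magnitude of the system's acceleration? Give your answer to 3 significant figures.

1.05 m/s²

For the cart on the incline: the weight component along the slope is m₁g sin 48° = 13 × 10 × 0.7431 = 96.603 N and the normal force is N = m₁g cos 48° = 86.987 N.
Newton's second law for the cart (down-slope positive): 96.603 − T = 13 a. For the hanging counterweight (upward positive): T − 7.5 × 10 = 7.5 a.
Adding the two equations eliminates T: 21.603 = 20.5 a, so a = 1.0538 m/s².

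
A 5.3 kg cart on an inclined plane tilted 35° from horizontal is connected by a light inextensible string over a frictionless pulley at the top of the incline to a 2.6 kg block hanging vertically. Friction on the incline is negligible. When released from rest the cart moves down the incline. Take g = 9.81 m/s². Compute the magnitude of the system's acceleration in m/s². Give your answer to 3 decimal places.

0.546 m/s²

For the cart on the incline: the weight component along the slope is m₁g sin 35° = 5.3 × 9.81 × 0.5736 = 29.823 N and the normal force is N = m₁g cos 35° = 42.590 N.
Newton's second law for the cart (down-slope positive): 29.823 − T = 5.3 a. For the hanging block (upward positive): T − 2.6 × 9.81 = 2.6 a.
Adding the two equations eliminates T: 4.317 = 7.9 a, so a = 0.5465 m/s².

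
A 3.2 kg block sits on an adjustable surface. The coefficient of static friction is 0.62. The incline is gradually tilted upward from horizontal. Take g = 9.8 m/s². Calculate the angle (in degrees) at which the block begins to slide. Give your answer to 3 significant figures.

31.8°

At the threshold of sliding, static friction is at its maximum μ_s N and exactly balances the weight component along the incline: mg sin θ = μ_s mg cos θ.
Hence tan θ = μ_s = 0.62, so θ = arctan(0.62) = 31.7989°.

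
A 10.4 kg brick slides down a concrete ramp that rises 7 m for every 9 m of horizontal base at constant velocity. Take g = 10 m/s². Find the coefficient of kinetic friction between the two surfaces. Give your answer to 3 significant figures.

At constant velocity the net force along the incline is zero: mg sin 37.87° = μ mg cos 37.87°.
So μ = tan 37.87° = 0.6139 / 0.7894 = 0.7777.

0.778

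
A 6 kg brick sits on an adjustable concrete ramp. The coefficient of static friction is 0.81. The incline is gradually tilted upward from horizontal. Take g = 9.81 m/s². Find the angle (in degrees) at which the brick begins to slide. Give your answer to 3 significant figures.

At the threshold of sliding, static friction is at its maximum μ_s N and exactly balances the weight component along the incline: mg sin θ = μ_s mg cos θ.
Hence tan θ = μ_s = 0.81, so θ = arctan(0.81) = 39.0075°.

39.0°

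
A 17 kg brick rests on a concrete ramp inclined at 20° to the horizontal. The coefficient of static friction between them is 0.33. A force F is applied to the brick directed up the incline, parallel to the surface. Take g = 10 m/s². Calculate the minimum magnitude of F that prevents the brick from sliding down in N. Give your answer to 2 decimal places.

The normal force is N = mg cos 20° = 159.748 N. With F at its minimum the brick is on the verge of sliding down, so static friction is at its maximum μ_s N = 0.33 × 159.748 = 52.717 N and acts up the slope.
Equilibrium along the incline: F + μ_s N = mg sin 20°, so F = 58.143 − 52.717 = 5.426 N.

5.43 N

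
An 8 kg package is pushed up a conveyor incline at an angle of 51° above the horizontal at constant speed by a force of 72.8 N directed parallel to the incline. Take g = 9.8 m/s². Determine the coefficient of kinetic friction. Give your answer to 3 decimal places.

0.241

At constant speed ΣF = 0 along the incline. The applied 72.8 N acts up the slope; the weight component mg sin 51° = 60.928 N and kinetic friction μN both act down the slope.
So 72.8 = 60.928 + μ × 49.339, giving μ = (72.8 − 60.928) / 49.339 = 0.2406.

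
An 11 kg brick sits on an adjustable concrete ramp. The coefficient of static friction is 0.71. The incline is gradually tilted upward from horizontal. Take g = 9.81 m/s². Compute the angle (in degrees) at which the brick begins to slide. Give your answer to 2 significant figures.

At the threshold of sliding, static friction is at its maximum μ_s N and exactly balances the weight component along the incline: mg sin θ = μ_s mg cos θ.
Hence tan θ = μ_s = 0.71, so θ = arctan(0.71) = 35.3748°.

35°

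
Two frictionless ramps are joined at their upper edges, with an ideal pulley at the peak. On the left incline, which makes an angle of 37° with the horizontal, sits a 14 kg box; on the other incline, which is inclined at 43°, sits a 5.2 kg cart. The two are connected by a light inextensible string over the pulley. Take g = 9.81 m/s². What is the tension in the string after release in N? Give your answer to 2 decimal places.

47.75 N

Resolve each weight along its own incline: the 14 kg mass has component 14 × 9.81 × sin 37° = 82.653 N down its slope, and the 5.2 kg mass has 5.2 × 9.81 × sin 43° = 34.790 N down its slope.
The 14 kg side's 82.653 N exceeds the other side's 34.790 N, so that mass slides down and the 5.2 kg mass slides up. Taking that direction as positive, Newton's second law for the whole system gives 82.653 − 34.790 = (14 + 5.2) a, so a = 47.863 / 19.2 = 2.4929 m/s².
For the 5.2 kg mass (up-slope positive): T − 34.790 = 5.2 × 2.4929, so T = 47.753 N.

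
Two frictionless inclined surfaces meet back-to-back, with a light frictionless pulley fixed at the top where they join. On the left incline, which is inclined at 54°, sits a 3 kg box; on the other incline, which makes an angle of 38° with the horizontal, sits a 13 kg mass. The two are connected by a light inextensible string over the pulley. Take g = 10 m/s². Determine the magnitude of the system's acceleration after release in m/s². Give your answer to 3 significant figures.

3.49 m/s²

Resolve each weight along its own incline: the 3 kg mass has component 3 × 10 × sin 54° = 24.271 N down its slope, and the 13 kg mass has 13 × 10 × sin 38° = 80.036 N down its slope.
The 13 kg side's 80.036 N exceeds the other side's 24.271 N, so that mass slides down and the 3 kg mass slides up. Taking that direction as positive, Newton's second law for the whole system gives 80.036 − 24.271 = (3 + 13) a, so a = 55.765 / 16 = 3.4853 m/s².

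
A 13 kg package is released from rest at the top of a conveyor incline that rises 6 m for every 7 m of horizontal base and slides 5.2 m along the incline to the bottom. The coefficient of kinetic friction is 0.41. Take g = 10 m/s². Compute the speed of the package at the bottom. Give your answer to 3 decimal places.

The weight component along the incline is mg sin 40.60° = 84.603 N and the normal force is N = mg cos 40.60° = 98.703 N.
Friction up the slope is f = μN = 0.41 × 98.703 = 40.468 N, so the net downslope force is 84.603 − 40.468 = 44.135 N and a = 44.135 / 13 = 3.3950 m/s².
Starting from rest over a distance of 5.2 m, v² = 2aL = 2 × 3.3950 × 5.2 = 35.3080, so v = 5.9421 m/s.

5.942 m/s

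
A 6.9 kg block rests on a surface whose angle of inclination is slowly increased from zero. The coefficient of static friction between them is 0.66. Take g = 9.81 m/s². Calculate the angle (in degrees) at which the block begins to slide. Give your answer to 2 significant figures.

At the threshold of sliding, static friction is at its maximum μ_s N and exactly balances the weight component along the incline: mg sin θ = μ_s mg cos θ.
Hence tan θ = μ_s = 0.66, so θ = arctan(0.66) = 33.4248°.

33°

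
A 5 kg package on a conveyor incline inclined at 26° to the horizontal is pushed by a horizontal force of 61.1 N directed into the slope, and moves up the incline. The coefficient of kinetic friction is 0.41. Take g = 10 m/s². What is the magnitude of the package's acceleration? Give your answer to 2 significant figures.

The horizontal push has components F cos 26° = 61.1 × 0.8988 = 54.917 N up the incline and F sin 26° = 61.1 × 0.4384 = 26.786 N pressing into the surface.
The normal force is therefore N = mg cos 26° + F sin 26° = 44.940 + 26.786 = 71.726 N, and kinetic friction down the slope is μN = 0.41 × 71.726 = 29.408 N.
Along the incline: F cos 26° − mg sin 26° − μN = ma, so 54.917 − 21.920 − 29.408 = 5 a, giving a = 0.7178 m/s².

0.72 m/s²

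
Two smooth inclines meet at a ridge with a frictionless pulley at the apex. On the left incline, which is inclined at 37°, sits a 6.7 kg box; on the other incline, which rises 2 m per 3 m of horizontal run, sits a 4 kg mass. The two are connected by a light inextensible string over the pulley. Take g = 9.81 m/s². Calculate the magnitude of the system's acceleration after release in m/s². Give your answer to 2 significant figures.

Resolve each weight along its own incline: the 6.7 kg mass has component 6.7 × 9.81 × sin 37° = 39.555 N down its slope, and the 4 kg mass has 4 × 9.81 × sin 33.69° = 21.766 N down its slope.
The 6.7 kg side's 39.555 N exceeds the other side's 21.766 N, so that mass slides down and the 4 kg mass slides up. Taking that direction as positive, Newton's second law for the whole system gives 39.555 − 21.766 = (6.7 + 4) a, so a = 17.789 / 10.7 = 1.6625 m/s².

1.7 m/s²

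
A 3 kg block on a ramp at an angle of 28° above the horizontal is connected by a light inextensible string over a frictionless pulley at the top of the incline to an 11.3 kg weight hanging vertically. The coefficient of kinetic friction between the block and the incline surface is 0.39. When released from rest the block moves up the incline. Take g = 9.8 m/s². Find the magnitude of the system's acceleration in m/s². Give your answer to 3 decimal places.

For the block on the incline: the weight component along the slope is m₁g sin 28° = 3 × 9.8 × 0.4695 = 13.803 N and the normal force is N = m₁g cos 28° = 25.959 N.
Kinetic friction opposes the block's motion up the incline: f = μN = 0.39 × 25.959 = 10.124 N acting down the slope.
Newton's second law for the block (up-slope positive): T − 13.803 − 10.124 = 3 a. For the hanging weight (downward positive): 11.3 × 9.8 − T = 11.3 a.
Adding the two equations eliminates T: 86.813 = 14.3 a, so a = 6.0708 m/s².

6.071 m/s²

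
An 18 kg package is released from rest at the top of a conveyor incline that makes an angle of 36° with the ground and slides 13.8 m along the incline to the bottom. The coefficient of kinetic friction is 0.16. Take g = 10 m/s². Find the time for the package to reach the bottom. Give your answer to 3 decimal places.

The weight component along the incline is mg sin 36° = 105.801 N and the normal force is N = mg cos 36° = 145.623 N.
Friction up the slope is f = μN = 0.16 × 145.623 = 23.300 N, so the net downslope force is 105.801 − 23.300 = 82.501 N and a = 82.501 / 18 = 4.5834 m/s².
Starting from rest, L = ½at², so t = √(2L/a) = √(2 × 13.8 / 4.5834) = 2.4539 s.

2.454 s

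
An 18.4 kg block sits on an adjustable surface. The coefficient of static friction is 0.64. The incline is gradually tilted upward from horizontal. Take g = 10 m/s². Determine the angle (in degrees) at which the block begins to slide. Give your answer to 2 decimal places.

At the threshold of sliding, static friction is at its maximum μ_s N and exactly balances the weight component along the incline: mg sin θ = μ_s mg cos θ.
Hence tan θ = μ_s = 0.64, so θ = arctan(0.64) = 32.6192°.

32.62°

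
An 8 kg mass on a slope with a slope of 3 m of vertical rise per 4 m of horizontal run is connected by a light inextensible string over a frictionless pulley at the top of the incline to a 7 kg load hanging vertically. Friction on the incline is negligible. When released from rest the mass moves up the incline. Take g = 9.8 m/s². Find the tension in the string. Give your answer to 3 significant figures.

58.5 N

For the mass on the incline: the weight component along the slope is m₁g sin 36.87° = 8 × 9.8 × 0.6000 = 47.040 N and the normal force is N = m₁g cos 36.87° = 62.720 N.
Newton's second law for the mass (up-slope positive): T − 47.040 = 8 a. For the hanging load (downward positive): 7 × 9.8 − T = 7 a.
Adding the two equations eliminates T: 21.560 = 15 a, so a = 1.4373 m/s².
Then from the hanging load's equation, T = 7 × (9.8 − 1.4373) = 58.539 N.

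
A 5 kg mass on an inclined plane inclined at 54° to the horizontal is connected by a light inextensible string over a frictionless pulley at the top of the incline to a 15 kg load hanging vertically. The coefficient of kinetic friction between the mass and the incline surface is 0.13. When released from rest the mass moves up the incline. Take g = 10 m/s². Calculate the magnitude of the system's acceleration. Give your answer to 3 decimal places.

For the mass on the incline: the weight component along the slope is m₁g sin 54° = 5 × 10 × 0.8090 = 40.450 N and the normal force is N = m₁g cos 54° = 29.389 N.
Kinetic friction opposes the mass's motion up the incline: f = μN = 0.13 × 29.389 = 3.821 N acting down the slope.
Newton's second law for the mass (up-slope positive): T − 40.450 − 3.821 = 5 a. For the hanging load (downward positive): 15 × 10 − T = 15 a.
Adding the two equations eliminates T: 105.729 = 20 a, so a = 5.2865 m/s².

5.286 m/s²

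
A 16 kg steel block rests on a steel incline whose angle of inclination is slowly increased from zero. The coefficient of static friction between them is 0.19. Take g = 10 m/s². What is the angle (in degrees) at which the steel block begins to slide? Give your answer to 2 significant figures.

At the threshold of sliding, static friction is at its maximum μ_s N and exactly balances the weight component along the incline: mg sin θ = μ_s mg cos θ.
Hence tan θ = μ_s = 0.19, so θ = arctan(0.19) = 10.7580°.

11°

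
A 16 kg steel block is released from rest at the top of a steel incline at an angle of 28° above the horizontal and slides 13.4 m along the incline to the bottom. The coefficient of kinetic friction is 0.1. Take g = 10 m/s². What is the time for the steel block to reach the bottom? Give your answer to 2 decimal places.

The weight component along the incline is mg sin 28° = 75.115 N and the normal force is N = mg cos 28° = 141.272 N.
Friction up the slope is f = μN = 0.1 × 141.272 = 14.127 N, so the net downslope force is 75.115 − 14.127 = 60.988 N and a = 60.988 / 16 = 3.8117 m/s².
Starting from rest, L = ½at², so t = √(2L/a) = √(2 × 13.4 / 3.8117) = 2.6516 s.

2.65 s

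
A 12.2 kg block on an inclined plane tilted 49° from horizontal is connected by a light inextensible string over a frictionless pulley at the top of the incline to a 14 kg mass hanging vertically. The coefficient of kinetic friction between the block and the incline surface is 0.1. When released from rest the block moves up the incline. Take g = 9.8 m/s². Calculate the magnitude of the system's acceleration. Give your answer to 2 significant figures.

1.5 m/s²

For the block on the incline: the weight component along the slope is m₁g sin 49° = 12.2 × 9.8 × 0.7547 = 90.232 N and the normal force is N = m₁g cos 49° = 78.438 N.
Kinetic friction opposes the block's motion up the incline: f = μN = 0.1 × 78.438 = 7.844 N acting down the slope.
Newton's second law for the block (up-slope positive): T − 90.232 − 7.844 = 12.2 a. For the hanging mass (downward positive): 14 × 9.8 − T = 14 a.
Adding the two equations eliminates T: 39.124 = 26.2 a, so a = 1.4933 m/s².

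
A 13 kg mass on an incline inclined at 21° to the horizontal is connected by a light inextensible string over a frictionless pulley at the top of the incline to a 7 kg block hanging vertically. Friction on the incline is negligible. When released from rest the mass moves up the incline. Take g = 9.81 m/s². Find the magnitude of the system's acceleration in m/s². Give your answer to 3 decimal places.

1.148 m/s²

For the mass on the incline: the weight component along the slope is m₁g sin 21° = 13 × 9.81 × 0.3584 = 45.707 N and the normal force is N = m₁g cos 21° = 119.060 N.
Newton's second law for the mass (up-slope positive): T − 45.707 = 13 a. For the hanging block (downward positive): 7 × 9.81 − T = 7 a.
Adding the two equations eliminates T: 22.963 = 20 a, so a = 1.1482 m/s².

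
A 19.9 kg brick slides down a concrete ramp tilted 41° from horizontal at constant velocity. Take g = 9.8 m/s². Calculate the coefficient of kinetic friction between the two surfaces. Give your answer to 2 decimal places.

0.87

At constant velocity the net force along the incline is zero: mg sin 41° = μ mg cos 41°.
So μ = tan 41° = 0.6561 / 0.7547 = 0.8694.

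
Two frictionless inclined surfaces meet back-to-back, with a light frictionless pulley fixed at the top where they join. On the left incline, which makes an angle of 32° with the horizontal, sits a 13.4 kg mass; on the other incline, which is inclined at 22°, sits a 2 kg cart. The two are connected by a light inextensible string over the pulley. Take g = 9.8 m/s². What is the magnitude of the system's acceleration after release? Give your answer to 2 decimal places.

4.04 m/s²

Resolve each weight along its own incline: the 13.4 kg mass has component 13.4 × 9.8 × sin 32° = 69.589 N down its slope, and the 2 kg mass has 2 × 9.8 × sin 22° = 7.342 N down its slope.
The 13.4 kg side's 69.589 N exceeds the other side's 7.342 N, so that mass slides down and the 2 kg mass slides up. Taking that direction as positive, Newton's second law for the whole system gives 69.589 − 7.342 = (13.4 + 2) a, so a = 62.247 / 15.4 = 4.0420 m/s².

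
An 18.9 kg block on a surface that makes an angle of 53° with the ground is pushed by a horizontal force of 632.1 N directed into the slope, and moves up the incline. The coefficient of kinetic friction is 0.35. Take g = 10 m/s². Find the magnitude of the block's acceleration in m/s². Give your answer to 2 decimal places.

The horizontal push has components F cos 53° = 632.1 × 0.6018 = 380.398 N up the incline and F sin 53° = 632.1 × 0.7986 = 504.795 N pressing into the surface.
The normal force is therefore N = mg cos 53° + F sin 53° = 113.740 + 504.795 = 618.535 N, and kinetic friction down the slope is μN = 0.35 × 618.535 = 216.487 N.
Along the incline: F cos 53° − mg sin 53° − μN = ma, so 380.398 − 150.935 − 216.487 = 18.9 a, giving a = 0.6866 m/s².

0.69 m/s²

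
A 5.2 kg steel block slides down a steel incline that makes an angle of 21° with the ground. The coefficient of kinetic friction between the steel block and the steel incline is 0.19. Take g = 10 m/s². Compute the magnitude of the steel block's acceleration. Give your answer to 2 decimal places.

Resolving the weight along the incline: the component pulling the steel block down the slope is mg sin 21° = 5.2 × 10 × 0.3584 = 18.637 N, and the normal force is N = mg cos 21° = 5.2 × 10 × 0.9336 = 48.547 N.
Kinetic friction acts up the slope with magnitude f = μN = 0.19 × 48.547 = 9.224 N.
Net force along the incline is 18.637 − 9.224 = 9.413 N, so a = 9.413 / 5.2 = 1.8102 m/s².

1.81 m/s²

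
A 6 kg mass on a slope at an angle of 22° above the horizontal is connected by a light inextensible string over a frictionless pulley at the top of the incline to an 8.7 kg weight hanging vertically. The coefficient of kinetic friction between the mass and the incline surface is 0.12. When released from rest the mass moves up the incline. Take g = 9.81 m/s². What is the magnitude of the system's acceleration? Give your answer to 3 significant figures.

For the mass on the incline: the weight component along the slope is m₁g sin 22° = 6 × 9.81 × 0.3746 = 22.049 N and the normal force is N = m₁g cos 22° = 54.574 N.
Kinetic friction opposes the mass's motion up the incline: f = μN = 0.12 × 54.574 = 6.549 N acting down the slope.
Newton's second law for the mass (up-slope positive): T − 22.049 − 6.549 = 6 a. For the hanging weight (downward positive): 8.7 × 9.81 − T = 8.7 a.
Adding the two equations eliminates T: 56.749 = 14.7 a, so a = 3.8605 m/s².

3.86 m/s²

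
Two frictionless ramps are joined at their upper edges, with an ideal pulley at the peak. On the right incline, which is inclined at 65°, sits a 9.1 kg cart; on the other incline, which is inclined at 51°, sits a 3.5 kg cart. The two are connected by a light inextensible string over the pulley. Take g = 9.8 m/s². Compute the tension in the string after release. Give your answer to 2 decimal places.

41.70 N

Resolve each weight along its own incline: the 9.1 kg mass has component 9.1 × 9.8 × sin 65° = 80.825 N down its slope, and the 3.5 kg mass has 3.5 × 9.8 × sin 51° = 26.656 N down its slope.
The 9.1 kg side's 80.825 N exceeds the other side's 26.656 N, so that mass slides down and the 3.5 kg mass slides up. Taking that direction as positive, Newton's second law for the whole system gives 80.825 − 26.656 = (9.1 + 3.5) a, so a = 54.169 / 12.6 = 4.2991 m/s².
For the 3.5 kg mass (up-slope positive): T − 26.656 = 3.5 × 4.2991, so T = 41.703 N.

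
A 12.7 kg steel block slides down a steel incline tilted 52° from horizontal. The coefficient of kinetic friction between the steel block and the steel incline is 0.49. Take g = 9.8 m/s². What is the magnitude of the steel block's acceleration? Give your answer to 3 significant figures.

Resolving the weight along the incline: the component pulling the steel block down the slope is mg sin 52° = 12.7 × 9.8 × 0.7880 = 98.074 N, and the normal force is N = mg cos 52° = 12.7 × 9.8 × 0.6157 = 76.630 N.
Kinetic friction acts up the slope with magnitude f = μN = 0.49 × 76.630 = 37.549 N.
Net force along the incline is 98.074 − 37.549 = 60.525 N, so a = 60.525 / 12.7 = 4.7657 m/s².

4.77 m/s²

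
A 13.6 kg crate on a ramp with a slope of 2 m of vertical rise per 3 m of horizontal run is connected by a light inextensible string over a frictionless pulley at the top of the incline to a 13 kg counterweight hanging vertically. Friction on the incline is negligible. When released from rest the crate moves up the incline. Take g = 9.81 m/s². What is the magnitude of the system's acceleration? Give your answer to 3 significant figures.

2.01 m/s²

For the crate on the incline: the weight component along the slope is m₁g sin 33.69° = 13.6 × 9.81 × 0.5547 = 74.006 N and the normal force is N = m₁g cos 33.69° = 111.009 N.
Newton's second law for the crate (up-slope positive): T − 74.006 = 13.6 a. For the hanging counterweight (downward positive): 13 × 9.81 − T = 13 a.
Adding the two equations eliminates T: 53.524 = 26.6 a, so a = 2.0122 m/s².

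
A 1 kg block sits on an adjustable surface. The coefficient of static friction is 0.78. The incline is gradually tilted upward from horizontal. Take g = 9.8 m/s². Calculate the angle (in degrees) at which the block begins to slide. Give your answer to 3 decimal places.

37.954°

At the threshold of sliding, static friction is at its maximum μ_s N and exactly balances the weight component along the incline: mg sin θ = μ_s mg cos θ.
Hence tan θ = μ_s = 0.78, so θ = arctan(0.78) = 37.9542°.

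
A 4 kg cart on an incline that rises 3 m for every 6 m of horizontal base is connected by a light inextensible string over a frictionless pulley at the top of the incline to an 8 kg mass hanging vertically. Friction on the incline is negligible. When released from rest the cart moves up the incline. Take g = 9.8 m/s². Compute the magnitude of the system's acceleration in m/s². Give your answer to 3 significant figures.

5.07 m/s²

For the cart on the incline: the weight component along the slope is m₁g sin 26.57° = 4 × 9.8 × 0.4472 = 17.530 N and the normal force is N = m₁g cos 26.57° = 35.062 N.
Newton's second law for the cart (up-slope positive): T − 17.530 = 4 a. For the hanging mass (downward positive): 8 × 9.8 − T = 8 a.
Adding the two equations eliminates T: 60.870 = 12 a, so a = 5.0725 m/s².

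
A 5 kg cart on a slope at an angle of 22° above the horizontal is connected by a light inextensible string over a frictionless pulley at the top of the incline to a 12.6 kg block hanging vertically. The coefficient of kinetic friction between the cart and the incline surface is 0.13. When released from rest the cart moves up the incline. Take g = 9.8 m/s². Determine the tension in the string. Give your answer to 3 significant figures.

For the cart on the incline: the weight component along the slope is m₁g sin 22° = 5 × 9.8 × 0.3746 = 18.355 N and the normal force is N = m₁g cos 22° = 45.432 N.
Kinetic friction opposes the cart's motion up the incline: f = μN = 0.13 × 45.432 = 5.906 N acting down the slope.
Newton's second law for the cart (up-slope positive): T − 18.355 − 5.906 = 5 a. For the hanging block (downward positive): 12.6 × 9.8 − T = 12.6 a.
Adding the two equations eliminates T: 99.219 = 17.6 a, so a = 5.6374 m/s².
Then from the hanging block's equation, T = 12.6 × (9.8 − 5.6374) = 52.449 N.

52.4 N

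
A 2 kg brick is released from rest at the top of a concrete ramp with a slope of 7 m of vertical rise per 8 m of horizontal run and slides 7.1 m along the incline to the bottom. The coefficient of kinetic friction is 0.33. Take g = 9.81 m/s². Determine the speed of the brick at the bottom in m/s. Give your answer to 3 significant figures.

7.56 m/s

The weight component along the incline is mg sin 41.19° = 12.920 N and the normal force is N = mg cos 41.19° = 14.766 N.
Friction up the slope is f = μN = 0.33 × 14.766 = 4.873 N, so the net downslope force is 12.920 − 4.873 = 8.047 N and a = 8.047 / 2 = 4.0235 m/s².
Starting from rest over a distance of 7.1 m, v² = 2aL = 2 × 4.0235 × 7.1 = 57.1337, so v = 7.5587 m/s.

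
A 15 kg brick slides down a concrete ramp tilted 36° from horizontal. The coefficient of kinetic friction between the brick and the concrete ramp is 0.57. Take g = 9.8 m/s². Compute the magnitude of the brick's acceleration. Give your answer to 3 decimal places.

1.241 m/s²

Resolving the weight along the incline: the component pulling the brick down the slope is mg sin 36° = 15 × 9.8 × 0.5878 = 86.407 N, and the normal force is N = mg cos 36° = 15 × 9.8 × 0.8090 = 118.923 N.
Kinetic friction acts up the slope with magnitude f = μN = 0.57 × 118.923 = 67.786 N.
Net force along the incline is 86.407 − 67.786 = 18.621 N, so a = 18.621 / 15 = 1.2414 m/s².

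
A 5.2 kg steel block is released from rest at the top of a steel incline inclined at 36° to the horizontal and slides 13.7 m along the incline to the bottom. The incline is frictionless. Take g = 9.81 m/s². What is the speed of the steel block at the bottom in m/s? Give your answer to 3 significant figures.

The weight component along the incline is mg sin 36° = 29.984 N and the normal force is N = mg cos 36° = 41.270 N.
With no friction, a = g sin 36° = 5.7662 m/s².
Starting from rest over a distance of 13.7 m, v² = 2aL = 2 × 5.7662 × 13.7 = 157.9939, so v = 12.5696 m/s.

12.6 m/s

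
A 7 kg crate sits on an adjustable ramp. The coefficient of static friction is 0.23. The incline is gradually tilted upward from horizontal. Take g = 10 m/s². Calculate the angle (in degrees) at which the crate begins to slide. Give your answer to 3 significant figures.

At the threshold of sliding, static friction is at its maximum μ_s N and exactly balances the weight component along the incline: mg sin θ = μ_s mg cos θ.
Hence tan θ = μ_s = 0.23, so θ = arctan(0.23) = 12.9528°.

13.0°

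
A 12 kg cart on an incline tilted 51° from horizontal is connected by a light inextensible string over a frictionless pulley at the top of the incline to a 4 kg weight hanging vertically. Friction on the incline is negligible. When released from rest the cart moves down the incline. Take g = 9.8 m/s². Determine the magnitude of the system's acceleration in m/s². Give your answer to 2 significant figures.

For the cart on the incline: the weight component along the slope is m₁g sin 51° = 12 × 9.8 × 0.7771 = 91.387 N and the normal force is N = m₁g cos 51° = 74.008 N.
Newton's second law for the cart (down-slope positive): 91.387 − T = 12 a. For the hanging weight (upward positive): T − 4 × 9.8 = 4 a.
Adding the two equations eliminates T: 52.187 = 16 a, so a = 3.2617 m/s².

3.3 m/s²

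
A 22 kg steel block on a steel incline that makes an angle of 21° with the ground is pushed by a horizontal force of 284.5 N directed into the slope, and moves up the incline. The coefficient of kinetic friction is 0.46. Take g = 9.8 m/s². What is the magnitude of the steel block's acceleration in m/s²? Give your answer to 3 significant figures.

2.22 m/s²

The horizontal push has components F cos 21° = 284.5 × 0.9336 = 265.609 N up the incline and F sin 21° = 284.5 × 0.3584 = 101.965 N pressing into the surface.
The normal force is therefore N = mg cos 21° + F sin 21° = 201.284 + 101.965 = 303.249 N, and kinetic friction down the slope is μN = 0.46 × 303.249 = 139.495 N.
Along the incline: F cos 21° − mg sin 21° − μN = ma, so 265.609 − 77.271 − 139.495 = 22 a, giving a = 2.2201 m/s².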